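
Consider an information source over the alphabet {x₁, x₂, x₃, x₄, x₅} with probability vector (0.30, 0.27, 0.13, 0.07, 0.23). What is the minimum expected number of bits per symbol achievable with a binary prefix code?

Repeatedly combine the two least-probable nodes; the expected code length is the sum of the merged weights.
merge 7/100 + 13/100 → 1/5
merge 1/5 + 23/100 → 43/100
merge 27/100 + 3/10 → 57/100
merge 43/100 + 57/100 → 1
L = 1/5 + 43/100 + 57/100 + 1 = 11/5 = 2.2 bits/symbol.

2.2 bits/symbol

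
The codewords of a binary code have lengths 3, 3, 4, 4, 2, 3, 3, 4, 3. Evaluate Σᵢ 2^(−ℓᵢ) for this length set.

With common denominator 2^4 = 16: Σ 2^(−ℓᵢ) = 2/16 + 2/16 + 1/16 + 1/16 + 4/16 + 2/16 + 2/16 + 1/16 + 2/16 = 17/16 = 1.0625.

1.0625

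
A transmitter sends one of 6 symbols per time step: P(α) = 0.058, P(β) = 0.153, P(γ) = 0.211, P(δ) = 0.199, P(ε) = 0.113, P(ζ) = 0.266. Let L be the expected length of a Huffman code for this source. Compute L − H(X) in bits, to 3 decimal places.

0.042 bits

Entropy H = −Σ p log₂ p ≈ 2.4534 bits.
Huffman merges: 29/500+113/1000→171/1000; 153/1000+171/1000→81/250; 199/1000+211/1000→41/100; 133/500+81/250→59/100; 41/100+59/100→1. L = 499/200 ≈ 2.4950.
L − H = 2.4950 − 2.4534 = 0.042 bits.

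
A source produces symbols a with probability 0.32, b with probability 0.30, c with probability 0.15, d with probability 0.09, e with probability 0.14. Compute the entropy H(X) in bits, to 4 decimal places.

2.1674 bits

H = −Σ pᵢ log₂ pᵢ.
−0.32·log₂(0.32) = 0.5260
−0.30·log₂(0.30) = 0.5211
−0.15·log₂(0.15) = 0.4105
−0.09·log₂(0.09) = 0.3127
−0.14·log₂(0.14) = 0.3971
Sum ≈ 2.1674 → 2.1674 bits.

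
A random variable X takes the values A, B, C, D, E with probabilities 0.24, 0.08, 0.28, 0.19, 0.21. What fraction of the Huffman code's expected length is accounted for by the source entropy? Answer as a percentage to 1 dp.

Entropy H = −Σ p log₂ p ≈ 2.2279 bits.
Huffman merges: 2/25+19/100→27/100; 21/100+6/25→9/20; 27/100+7/25→11/20; 9/20+11/20→1. L = 227/100 ≈ 2.2700.
Efficiency = H/L = 2.2279/2.2700 = 98.1%.

98.1%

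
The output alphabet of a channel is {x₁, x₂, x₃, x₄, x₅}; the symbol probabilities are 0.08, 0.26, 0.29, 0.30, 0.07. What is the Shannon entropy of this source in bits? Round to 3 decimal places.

H = −Σ pᵢ log₂ pᵢ.
−0.08·log₂(0.08) = 0.2915
−0.26·log₂(0.26) = 0.5053
−0.29·log₂(0.29) = 0.5179
−0.30·log₂(0.30) = 0.5211
−0.07·log₂(0.07) = 0.2686
Sum ≈ 2.1043 → 2.104 bits.

2.104 bits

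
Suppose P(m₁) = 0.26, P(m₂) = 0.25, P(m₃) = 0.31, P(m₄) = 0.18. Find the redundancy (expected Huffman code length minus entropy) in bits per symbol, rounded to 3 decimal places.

Entropy H = −Σ p log₂ p ≈ 1.9744 bits.
Huffman merges: 9/50+1/4→43/100; 13/50+31/100→57/100; 43/100+57/100→1. L = 2 ≈ 2.0000.
L − H = 2.0000 − 1.9744 = 0.026 bits.

0.026 bits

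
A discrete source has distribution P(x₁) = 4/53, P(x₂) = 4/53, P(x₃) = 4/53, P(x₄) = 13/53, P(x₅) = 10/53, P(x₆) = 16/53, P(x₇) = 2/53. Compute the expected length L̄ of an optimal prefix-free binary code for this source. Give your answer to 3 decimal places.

Repeatedly combine the two least-probable nodes; the expected code length is the sum of the merged weights.
merge 2/53 + 4/53 → 6/53
merge 4/53 + 4/53 → 8/53
merge 6/53 + 8/53 → 14/53
merge 10/53 + 13/53 → 23/53
merge 14/53 + 16/53 → 30/53
merge 23/53 + 30/53 → 1
L = 6/53 + 8/53 + 14/53 + 23/53 + 30/53 + 1 = 134/53 ≈ 2.528 bits/symbol.

2.528 bits/symbol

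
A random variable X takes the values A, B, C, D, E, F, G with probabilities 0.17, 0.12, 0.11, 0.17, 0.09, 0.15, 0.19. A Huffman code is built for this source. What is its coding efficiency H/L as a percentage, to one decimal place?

98.4%

Entropy H = −Σ p log₂ p ≈ 2.7650 bits.
Huffman merges: 9/100+11/100→1/5; 3/25+3/20→27/100; 17/100+17/100→17/50; 19/100+1/5→39/100; 27/100+17/50→61/100; 39/100+61/100→1. L = 281/100 ≈ 2.8100.
Efficiency = H/L = 2.7650/2.8100 = 98.4%.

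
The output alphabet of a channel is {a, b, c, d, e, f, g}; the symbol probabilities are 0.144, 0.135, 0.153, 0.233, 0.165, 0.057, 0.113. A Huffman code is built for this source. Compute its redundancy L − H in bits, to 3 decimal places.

0.050 bits

Entropy H = −Σ p log₂ p ≈ 2.7166 bits.
Huffman merges: 57/1000+113/1000→17/100; 27/200+18/125→279/1000; 153/1000+33/200→159/500; 17/100+233/1000→403/1000; 279/1000+159/500→597/1000; 403/1000+597/1000→1. L = 2767/1000 ≈ 2.7670.
L − H = 2.7670 − 2.7166 = 0.050 bits.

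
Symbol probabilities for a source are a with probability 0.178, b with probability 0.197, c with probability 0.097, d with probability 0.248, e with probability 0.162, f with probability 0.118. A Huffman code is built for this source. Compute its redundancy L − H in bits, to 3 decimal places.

0.035 bits

Entropy H = −Σ p log₂ p ≈ 2.5195 bits.
Huffman merges: 97/1000+59/500→43/200; 81/500+89/500→17/50; 197/1000+43/200→103/250; 31/125+17/50→147/250; 103/250+147/250→1. L = 511/200 ≈ 2.5550.
L − H = 2.5550 − 2.5195 = 0.035 bits.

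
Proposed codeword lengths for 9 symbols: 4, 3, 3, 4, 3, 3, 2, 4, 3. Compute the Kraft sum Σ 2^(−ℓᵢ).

With common denominator 2^4 = 16: Σ 2^(−ℓᵢ) = 1/16 + 2/16 + 2/16 + 1/16 + 2/16 + 2/16 + 4/16 + 1/16 + 2/16 = 17/16 = 1.0625.

1.0625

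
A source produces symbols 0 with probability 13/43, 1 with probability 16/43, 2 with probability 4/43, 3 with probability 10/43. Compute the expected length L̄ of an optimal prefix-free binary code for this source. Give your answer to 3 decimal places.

Repeatedly combine the two least-probable nodes; the expected code length is the sum of the merged weights.
merge 4/43 + 10/43 → 14/43
merge 13/43 + 14/43 → 27/43
merge 16/43 + 27/43 → 1
L = 14/43 + 27/43 + 1 = 84/43 ≈ 1.953 bits/symbol.

1.953 bits/symbol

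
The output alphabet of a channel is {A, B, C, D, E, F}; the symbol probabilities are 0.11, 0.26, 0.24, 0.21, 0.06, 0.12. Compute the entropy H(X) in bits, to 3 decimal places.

H = −Σ pᵢ log₂ pᵢ.
−0.11·log₂(0.11) = 0.3503
−0.26·log₂(0.26) = 0.5053
−0.24·log₂(0.24) = 0.4941
−0.21·log₂(0.21) = 0.4728
−0.06·log₂(0.06) = 0.2435
−0.12·log₂(0.12) = 0.3671
Sum ≈ 2.4331 → 2.433 bits.

2.433 bits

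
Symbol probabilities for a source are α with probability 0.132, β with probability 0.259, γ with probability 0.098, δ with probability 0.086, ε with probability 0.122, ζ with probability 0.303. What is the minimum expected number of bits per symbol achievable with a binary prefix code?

2.438 bits/symbol

Repeatedly combine the two least-probable nodes; the expected code length is the sum of the merged weights.
merge 43/500 + 49/500 → 23/125
merge 61/500 + 33/250 → 127/500
merge 23/125 + 127/500 → 219/500
merge 259/1000 + 303/1000 → 281/500
merge 219/500 + 281/500 → 1
L = 23/125 + 127/500 + 219/500 + 281/500 + 1 = 1219/500 = 2.438 bits/symbol.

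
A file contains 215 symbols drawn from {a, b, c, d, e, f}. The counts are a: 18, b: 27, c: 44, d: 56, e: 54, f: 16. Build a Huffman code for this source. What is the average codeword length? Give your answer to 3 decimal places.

Probabilities are the counts divided by 215.
Repeatedly combine the two least-probable nodes; the expected code length is the sum of the merged weights.
merge 16/215 + 18/215 → 34/215
merge 27/215 + 34/215 → 61/215
merge 44/215 + 54/215 → 98/215
merge 56/215 + 61/215 → 117/215
merge 98/215 + 117/215 → 1
L = 34/215 + 61/215 + 98/215 + 117/215 + 1 = 105/43 ≈ 2.442 bits/symbol.

2.442 bits/symbol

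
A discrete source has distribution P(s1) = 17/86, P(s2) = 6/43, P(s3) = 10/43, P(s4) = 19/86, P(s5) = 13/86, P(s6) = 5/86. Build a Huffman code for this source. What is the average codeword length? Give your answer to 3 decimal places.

2.547 bits/symbol

Repeatedly combine the two least-probable nodes; the expected code length is the sum of the merged weights.
merge 5/86 + 6/43 → 17/86
merge 13/86 + 17/86 → 15/43
merge 17/86 + 19/86 → 18/43
merge 10/43 + 15/43 → 25/43
merge 18/43 + 25/43 → 1
L = 17/86 + 15/43 + 18/43 + 25/43 + 1 = 219/86 ≈ 2.547 bits/symbol.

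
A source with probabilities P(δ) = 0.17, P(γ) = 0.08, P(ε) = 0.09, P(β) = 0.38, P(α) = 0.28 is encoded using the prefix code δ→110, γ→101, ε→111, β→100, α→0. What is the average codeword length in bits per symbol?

2.44 bits/symbol

L̄ = Σ pᵢ·ℓᵢ = 0.17·3 + 0.08·3 + 0.09·3 + 0.38·3 + 0.28·1 = 2.44 bits/symbol.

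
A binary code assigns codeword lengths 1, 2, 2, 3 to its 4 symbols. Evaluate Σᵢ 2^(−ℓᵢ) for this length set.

1.125

With common denominator 2^3 = 8: Σ 2^(−ℓᵢ) = 4/8 + 2/8 + 2/8 + 1/8 = 9/8 = 1.125.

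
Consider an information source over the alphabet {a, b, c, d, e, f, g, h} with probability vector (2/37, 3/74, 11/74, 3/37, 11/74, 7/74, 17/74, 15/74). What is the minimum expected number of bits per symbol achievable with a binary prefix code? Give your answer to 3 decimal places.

2.838 bits/symbol

Repeatedly combine the two least-probable nodes; the expected code length is the sum of the merged weights.
merge 3/74 + 2/37 → 7/74
merge 3/37 + 7/74 → 13/74
merge 7/74 + 11/74 → 9/37
merge 11/74 + 13/74 → 12/37
merge 15/74 + 17/74 → 16/37
merge 9/37 + 12/37 → 21/37
merge 16/37 + 21/37 → 1
L = 7/74 + 13/74 + 9/37 + 12/37 + 16/37 + 21/37 + 1 = 105/37 ≈ 2.838 bits/symbol.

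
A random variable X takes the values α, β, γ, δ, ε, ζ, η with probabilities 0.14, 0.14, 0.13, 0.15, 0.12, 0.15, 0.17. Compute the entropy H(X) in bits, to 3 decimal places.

2.800 bits

H = −Σ pᵢ log₂ pᵢ.
−0.14·log₂(0.14) = 0.3971
−0.14·log₂(0.14) = 0.3971
−0.13·log₂(0.13) = 0.3826
−0.15·log₂(0.15) = 0.4105
−0.12·log₂(0.12) = 0.3671
−0.15·log₂(0.15) = 0.4105
−0.17·log₂(0.17) = 0.4346
Sum ≈ 2.7996 → 2.800 bits.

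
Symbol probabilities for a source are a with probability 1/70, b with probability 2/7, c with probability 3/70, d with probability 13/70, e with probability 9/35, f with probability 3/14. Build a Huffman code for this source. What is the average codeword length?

Repeatedly combine the two least-probable nodes; the expected code length is the sum of the merged weights.
merge 1/70 + 3/70 → 2/35
merge 2/35 + 13/70 → 17/70
merge 3/14 + 17/70 → 16/35
merge 9/35 + 2/7 → 19/35
merge 16/35 + 19/35 → 1
L = 2/35 + 17/70 + 16/35 + 19/35 + 1 = 23/10 = 2.3 bits/symbol.

2.3 bits/symbol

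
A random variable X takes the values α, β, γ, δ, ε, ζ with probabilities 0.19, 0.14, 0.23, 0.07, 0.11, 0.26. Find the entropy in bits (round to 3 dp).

2.464 bits

H = −Σ pᵢ log₂ pᵢ.
−0.19·log₂(0.19) = 0.4552
−0.14·log₂(0.14) = 0.3971
−0.23·log₂(0.23) = 0.4877
−0.07·log₂(0.07) = 0.2686
−0.11·log₂(0.11) = 0.3503
−0.26·log₂(0.26) = 0.5053
Sum ≈ 2.4641 → 2.464 bits.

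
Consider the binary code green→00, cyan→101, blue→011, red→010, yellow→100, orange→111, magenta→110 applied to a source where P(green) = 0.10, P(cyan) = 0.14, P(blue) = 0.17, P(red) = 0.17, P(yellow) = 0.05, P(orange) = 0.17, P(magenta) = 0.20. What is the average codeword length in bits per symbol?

2.9 bits/symbol

L̄ = Σ pᵢ·ℓᵢ = 0.10·2 + 0.14·3 + 0.17·3 + 0.17·3 + 0.05·3 + 0.17·3 + 0.20·3 = 2.9 bits/symbol.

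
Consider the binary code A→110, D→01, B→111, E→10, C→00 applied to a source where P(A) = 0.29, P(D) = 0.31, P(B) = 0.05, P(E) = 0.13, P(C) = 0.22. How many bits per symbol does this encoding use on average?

2.34 bits/symbol

L̄ = Σ pᵢ·ℓᵢ = 0.29·3 + 0.31·2 + 0.05·3 + 0.13·2 + 0.22·2 = 2.34 bits/symbol.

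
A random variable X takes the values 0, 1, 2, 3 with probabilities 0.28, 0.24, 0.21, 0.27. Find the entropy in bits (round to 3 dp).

1.991 bits

H = −Σ pᵢ log₂ pᵢ.
−0.28·log₂(0.28) = 0.5142
−0.24·log₂(0.24) = 0.4941
−0.21·log₂(0.21) = 0.4728
−0.27·log₂(0.27) = 0.5100
Sum ≈ 1.9912 → 1.991 bits.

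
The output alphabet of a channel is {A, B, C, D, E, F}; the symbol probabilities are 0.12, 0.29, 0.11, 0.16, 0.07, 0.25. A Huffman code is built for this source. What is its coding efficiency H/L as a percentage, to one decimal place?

98.7%

Entropy H = −Σ p log₂ p ≈ 2.4268 bits.
Huffman merges: 7/100+11/100→9/50; 3/25+4/25→7/25; 9/50+1/4→43/100; 7/25+29/100→57/100; 43/100+57/100→1. L = 123/50 ≈ 2.4600.
Efficiency = H/L = 2.4268/2.4600 = 98.7%.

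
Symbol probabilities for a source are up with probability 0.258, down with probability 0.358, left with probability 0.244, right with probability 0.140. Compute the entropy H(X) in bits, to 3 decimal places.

H = −Σ pᵢ log₂ pᵢ.
−0.258·log₂(0.258) = 0.5043
−0.358·log₂(0.358) = 0.5305
−0.244·log₂(0.244) = 0.4966
−0.140·log₂(0.140) = 0.3971
Sum ≈ 1.9285 → 1.928 bits.

1.928 bits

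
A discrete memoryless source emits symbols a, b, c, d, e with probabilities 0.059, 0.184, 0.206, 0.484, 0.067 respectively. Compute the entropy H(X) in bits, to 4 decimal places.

H = −Σ pᵢ log₂ pᵢ.
−0.059·log₂(0.059) = 0.2409
−0.184·log₂(0.184) = 0.4494
−0.206·log₂(0.206) = 0.4695
−0.484·log₂(0.484) = 0.5067
−0.067·log₂(0.067) = 0.2613
Sum ≈ 1.9278 → 1.9278 bits.

1.9278 bits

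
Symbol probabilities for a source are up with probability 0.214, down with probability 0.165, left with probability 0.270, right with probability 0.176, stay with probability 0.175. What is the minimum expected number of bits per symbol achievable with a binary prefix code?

Repeatedly combine the two least-probable nodes; the expected code length is the sum of the merged weights.
merge 33/200 + 7/40 → 17/50
merge 22/125 + 107/500 → 39/100
merge 27/100 + 17/50 → 61/100
merge 39/100 + 61/100 → 1
L = 17/50 + 39/100 + 61/100 + 1 = 117/50 = 2.34 bits/symbol.

2.34 bits/symbol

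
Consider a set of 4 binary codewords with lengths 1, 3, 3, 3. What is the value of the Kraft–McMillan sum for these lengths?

With common denominator 2^3 = 8: Σ 2^(−ℓᵢ) = 4/8 + 1/8 + 1/8 + 1/8 = 7/8 = 0.875.

0.875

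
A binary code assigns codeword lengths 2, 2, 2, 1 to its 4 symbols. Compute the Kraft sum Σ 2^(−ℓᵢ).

1.25

With common denominator 2^2 = 4: Σ 2^(−ℓᵢ) = 1/4 + 1/4 + 1/4 + 2/4 = 5/4 = 1.25.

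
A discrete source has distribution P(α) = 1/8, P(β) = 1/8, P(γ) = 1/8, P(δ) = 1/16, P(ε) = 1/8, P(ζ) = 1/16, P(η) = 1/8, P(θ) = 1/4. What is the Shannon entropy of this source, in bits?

2.875 bits

Each probability is a power of 1/2, so log₂(1/p) is an integer.
H = Σ p·log₂(1/p) = 1/8·3 + 1/8·3 + 1/8·3 + 1/16·4 + 1/8·3 + 1/16·4 + 1/8·3 + 1/4·2 = 2.875 bits.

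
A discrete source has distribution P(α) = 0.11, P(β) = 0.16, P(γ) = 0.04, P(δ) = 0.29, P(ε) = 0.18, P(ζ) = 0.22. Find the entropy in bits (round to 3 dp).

H = −Σ pᵢ log₂ pᵢ.
−0.11·log₂(0.11) = 0.3503
−0.16·log₂(0.16) = 0.4230
−0.04·log₂(0.04) = 0.1858
−0.29·log₂(0.29) = 0.5179
−0.18·log₂(0.18) = 0.4453
−0.22·log₂(0.22) = 0.4806
Sum ≈ 2.4028 → 2.403 bits.

2.403 bits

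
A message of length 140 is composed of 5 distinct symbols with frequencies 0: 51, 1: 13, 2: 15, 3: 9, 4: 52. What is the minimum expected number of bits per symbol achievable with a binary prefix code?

2.05 bits/symbol

Probabilities are the counts divided by 140.
Repeatedly combine the two least-probable nodes; the expected code length is the sum of the merged weights.
merge 9/140 + 13/140 → 11/70
merge 3/28 + 11/70 → 37/140
merge 37/140 + 51/140 → 22/35
merge 13/35 + 22/35 → 1
L = 11/70 + 37/140 + 22/35 + 1 = 41/20 = 2.05 bits/symbol.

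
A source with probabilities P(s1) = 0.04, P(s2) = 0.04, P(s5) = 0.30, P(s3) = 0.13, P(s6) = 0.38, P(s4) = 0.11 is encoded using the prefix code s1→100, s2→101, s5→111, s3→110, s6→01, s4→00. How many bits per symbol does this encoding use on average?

L̄ = Σ pᵢ·ℓᵢ = 0.04·3 + 0.04·3 + 0.30·3 + 0.13·3 + 0.38·2 + 0.11·2 = 2.51 bits/symbol.

2.51 bits/symbol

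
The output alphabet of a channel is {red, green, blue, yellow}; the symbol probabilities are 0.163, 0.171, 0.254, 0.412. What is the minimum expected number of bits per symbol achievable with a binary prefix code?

1.922 bits/symbol

Repeatedly combine the two least-probable nodes; the expected code length is the sum of the merged weights.
merge 163/1000 + 171/1000 → 167/500
merge 127/500 + 167/500 → 147/250
merge 103/250 + 147/250 → 1
L = 167/500 + 147/250 + 1 = 961/500 = 1.922 bits/symbol.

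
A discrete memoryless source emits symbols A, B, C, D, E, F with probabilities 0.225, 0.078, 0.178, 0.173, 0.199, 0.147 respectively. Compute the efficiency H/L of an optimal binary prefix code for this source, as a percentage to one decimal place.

97.9%

Entropy H = −Σ p log₂ p ≈ 2.5225 bits.
Huffman merges: 39/500+147/1000→9/40; 173/1000+89/500→351/1000; 199/1000+9/40→53/125; 9/40+351/1000→72/125; 53/125+72/125→1. L = 322/125 ≈ 2.5760.
Efficiency = H/L = 2.5225/2.5760 = 97.9%.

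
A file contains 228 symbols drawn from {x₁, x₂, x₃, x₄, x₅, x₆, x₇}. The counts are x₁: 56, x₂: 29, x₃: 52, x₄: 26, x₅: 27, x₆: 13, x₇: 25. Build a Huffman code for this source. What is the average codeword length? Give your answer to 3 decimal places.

Probabilities are the counts divided by 228.
Repeatedly combine the two least-probable nodes; the expected code length is the sum of the merged weights.
merge 13/228 + 25/228 → 1/6
merge 13/114 + 9/76 → 53/228
merge 29/228 + 1/6 → 67/228
merge 13/57 + 53/228 → 35/76
merge 14/57 + 67/228 → 41/76
merge 35/76 + 41/76 → 1
L = 1/6 + 53/228 + 67/228 + 35/76 + 41/76 + 1 = 307/114 ≈ 2.693 bits/symbol.

2.693 bits/symbol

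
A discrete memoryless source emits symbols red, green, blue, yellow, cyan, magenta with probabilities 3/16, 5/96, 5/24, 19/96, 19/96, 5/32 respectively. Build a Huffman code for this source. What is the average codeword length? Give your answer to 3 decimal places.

Repeatedly combine the two least-probable nodes; the expected code length is the sum of the merged weights.
merge 5/96 + 5/32 → 5/24
merge 3/16 + 19/96 → 37/96
merge 19/96 + 5/24 → 13/32
merge 5/24 + 37/96 → 19/32
merge 13/32 + 19/32 → 1
L = 5/24 + 37/96 + 13/32 + 19/32 + 1 = 83/32 ≈ 2.594 bits/symbol.

2.594 bits/symbol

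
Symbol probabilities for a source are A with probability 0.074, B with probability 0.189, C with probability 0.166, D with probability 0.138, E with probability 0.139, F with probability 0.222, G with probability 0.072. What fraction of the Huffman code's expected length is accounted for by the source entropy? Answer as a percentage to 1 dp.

99.0%

Entropy H = −Σ p log₂ p ≈ 2.7077 bits.
Huffman merges: 9/125+37/500→73/500; 69/500+139/1000→277/1000; 73/500+83/500→39/125; 189/1000+111/500→411/1000; 277/1000+39/125→589/1000; 411/1000+589/1000→1. L = 547/200 ≈ 2.7350.
Efficiency = H/L = 2.7077/2.7350 = 99.0%.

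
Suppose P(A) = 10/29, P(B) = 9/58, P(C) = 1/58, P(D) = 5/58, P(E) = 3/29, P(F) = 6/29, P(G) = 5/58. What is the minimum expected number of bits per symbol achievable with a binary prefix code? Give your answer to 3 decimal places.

2.552 bits/symbol

Repeatedly combine the two least-probable nodes; the expected code length is the sum of the merged weights.
merge 1/58 + 5/58 → 3/29
merge 5/58 + 3/29 → 11/58
merge 3/29 + 9/58 → 15/58
merge 11/58 + 6/29 → 23/58
merge 15/58 + 10/29 → 35/58
merge 23/58 + 35/58 → 1
L = 3/29 + 11/58 + 15/58 + 23/58 + 35/58 + 1 = 74/29 ≈ 2.552 bits/symbol.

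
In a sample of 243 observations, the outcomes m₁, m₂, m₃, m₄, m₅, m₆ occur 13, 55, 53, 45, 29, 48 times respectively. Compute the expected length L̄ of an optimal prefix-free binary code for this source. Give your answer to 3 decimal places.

2.531 bits/symbol

Probabilities are the counts divided by 243.
Repeatedly combine the two least-probable nodes; the expected code length is the sum of the merged weights.
merge 13/243 + 29/243 → 14/81
merge 14/81 + 5/27 → 29/81
merge 16/81 + 53/243 → 101/243
merge 55/243 + 29/81 → 142/243
merge 101/243 + 142/243 → 1
L = 14/81 + 29/81 + 101/243 + 142/243 + 1 = 205/81 ≈ 2.531 bits/symbol.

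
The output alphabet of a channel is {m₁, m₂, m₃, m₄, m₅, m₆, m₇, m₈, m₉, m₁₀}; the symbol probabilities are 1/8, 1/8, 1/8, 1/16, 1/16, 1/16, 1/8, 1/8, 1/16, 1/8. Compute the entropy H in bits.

3.25 bits

Each probability is a power of 1/2, so log₂(1/p) is an integer.
H = Σ p·log₂(1/p) = 1/8·3 + 1/8·3 + 1/8·3 + 1/16·4 + 1/16·4 + 1/16·4 + 1/8·3 + 1/8·3 + 1/16·4 + 1/8·3 = 3.25 bits.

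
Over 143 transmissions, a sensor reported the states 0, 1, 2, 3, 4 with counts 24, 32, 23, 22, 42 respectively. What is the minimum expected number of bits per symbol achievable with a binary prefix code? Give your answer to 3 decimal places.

2.315 bits/symbol

Probabilities are the counts divided by 143.
Repeatedly combine the two least-probable nodes; the expected code length is the sum of the merged weights.
merge 2/13 + 23/143 → 45/143
merge 24/143 + 32/143 → 56/143
merge 42/143 + 45/143 → 87/143
merge 56/143 + 87/143 → 1
L = 45/143 + 56/143 + 87/143 + 1 = 331/143 ≈ 2.315 bits/symbol.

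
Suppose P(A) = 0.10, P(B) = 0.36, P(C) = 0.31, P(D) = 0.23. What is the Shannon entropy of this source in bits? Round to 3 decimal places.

H = −Σ pᵢ log₂ pᵢ.
−0.10·log₂(0.10) = 0.3322
−0.36·log₂(0.36) = 0.5306
−0.31·log₂(0.31) = 0.5238
−0.23·log₂(0.23) = 0.4877
Sum ≈ 1.8743 → 1.874 bits.

1.874 bits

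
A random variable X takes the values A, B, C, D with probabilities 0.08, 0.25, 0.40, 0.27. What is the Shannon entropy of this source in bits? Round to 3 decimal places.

1.830 bits

H = −Σ pᵢ log₂ pᵢ.
−0.08·log₂(0.08) = 0.2915
−0.25·log₂(0.25) = 0.5000
−0.40·log₂(0.40) = 0.5288
−0.27·log₂(0.27) = 0.5100
Sum ≈ 1.8303 → 1.830 bits.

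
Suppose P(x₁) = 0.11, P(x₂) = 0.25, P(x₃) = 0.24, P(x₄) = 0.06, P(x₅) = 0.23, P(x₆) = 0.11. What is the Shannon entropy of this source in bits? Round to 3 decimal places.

2.426 bits

H = −Σ pᵢ log₂ pᵢ.
−0.11·log₂(0.11) = 0.3503
−0.25·log₂(0.25) = 0.5000
−0.24·log₂(0.24) = 0.4941
−0.06·log₂(0.06) = 0.2435
−0.23·log₂(0.23) = 0.4877
−0.11·log₂(0.11) = 0.3503
Sum ≈ 2.4259 → 2.426 bits.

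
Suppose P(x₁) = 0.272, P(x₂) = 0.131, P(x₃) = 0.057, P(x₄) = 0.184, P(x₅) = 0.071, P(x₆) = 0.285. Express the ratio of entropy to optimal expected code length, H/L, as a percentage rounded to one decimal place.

99.2%

Entropy H = −Σ p log₂ p ≈ 2.3671 bits.
Huffman merges: 57/1000+71/1000→16/125; 16/125+131/1000→259/1000; 23/125+259/1000→443/1000; 34/125+57/200→557/1000; 443/1000+557/1000→1. L = 2387/1000 ≈ 2.3870.
Efficiency = H/L = 2.3671/2.3870 = 99.2%.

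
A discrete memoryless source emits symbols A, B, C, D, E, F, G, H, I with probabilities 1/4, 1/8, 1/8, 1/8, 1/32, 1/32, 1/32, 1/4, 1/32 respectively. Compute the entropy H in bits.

2.75 bits

Each probability is a power of 1/2, so log₂(1/p) is an integer.
H = Σ p·log₂(1/p) = 1/4·2 + 1/8·3 + 1/8·3 + 1/8·3 + 1/32·5 + 1/32·5 + 1/32·5 + 1/4·2 + 1/32·5 = 2.75 bits.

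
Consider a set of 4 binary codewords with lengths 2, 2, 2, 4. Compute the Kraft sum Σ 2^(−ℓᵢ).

With common denominator 2^4 = 16: Σ 2^(−ℓᵢ) = 4/16 + 4/16 + 4/16 + 1/16 = 13/16 = 0.8125.

0.8125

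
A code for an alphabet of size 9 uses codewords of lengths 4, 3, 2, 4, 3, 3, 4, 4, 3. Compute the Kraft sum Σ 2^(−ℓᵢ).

1

With common denominator 2^4 = 16: Σ 2^(−ℓᵢ) = 1/16 + 2/16 + 4/16 + 1/16 + 2/16 + 2/16 + 1/16 + 1/16 + 2/16 = 16/16 = 1.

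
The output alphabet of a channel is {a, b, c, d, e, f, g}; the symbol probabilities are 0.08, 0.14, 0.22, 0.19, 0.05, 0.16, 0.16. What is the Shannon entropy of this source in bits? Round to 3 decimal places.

2.687 bits

H = −Σ pᵢ log₂ pᵢ.
−0.08·log₂(0.08) = 0.2915
−0.14·log₂(0.14) = 0.3971
−0.22·log₂(0.22) = 0.4806
−0.19·log₂(0.19) = 0.4552
−0.05·log₂(0.05) = 0.2161
−0.16·log₂(0.16) = 0.4230
−0.16·log₂(0.16) = 0.4230
Sum ≈ 2.6865 → 2.687 bits.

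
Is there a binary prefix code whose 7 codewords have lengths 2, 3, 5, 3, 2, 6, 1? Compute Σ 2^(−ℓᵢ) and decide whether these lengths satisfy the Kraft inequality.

1.296875; no

With common denominator 2^6 = 64: Σ 2^(−ℓᵢ) = 16/64 + 8/64 + 2/64 + 8/64 + 16/64 + 1/64 + 32/64 = 83/64 = 1.296875.
Kraft's inequality requires Σ ≤ 1; here Σ = 1.296875 > 1, so no such prefix code exists.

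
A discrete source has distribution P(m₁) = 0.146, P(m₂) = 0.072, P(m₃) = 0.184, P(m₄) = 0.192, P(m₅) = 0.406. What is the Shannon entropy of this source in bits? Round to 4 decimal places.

2.1131 bits

H = −Σ pᵢ log₂ pᵢ.
−0.146·log₂(0.146) = 0.4053
−0.072·log₂(0.072) = 0.2733
−0.184·log₂(0.184) = 0.4494
−0.192·log₂(0.192) = 0.4571
−0.406·log₂(0.406) = 0.5280
Sum ≈ 2.1131 → 2.1131 bits.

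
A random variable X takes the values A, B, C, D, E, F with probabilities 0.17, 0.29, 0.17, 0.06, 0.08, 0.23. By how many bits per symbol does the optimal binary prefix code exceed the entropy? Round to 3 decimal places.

0.040 bits

Entropy H = −Σ p log₂ p ≈ 2.4098 bits.
Huffman merges: 3/50+2/25→7/50; 7/50+17/100→31/100; 17/100+23/100→2/5; 29/100+31/100→3/5; 2/5+3/5→1. L = 49/20 ≈ 2.4500.
L − H = 2.4500 − 2.4098 = 0.040 bits.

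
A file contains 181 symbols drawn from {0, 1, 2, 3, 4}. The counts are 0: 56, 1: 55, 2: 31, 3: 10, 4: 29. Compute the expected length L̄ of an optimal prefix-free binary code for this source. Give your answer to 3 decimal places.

2.215 bits/symbol

Probabilities are the counts divided by 181.
Repeatedly combine the two least-probable nodes; the expected code length is the sum of the merged weights.
merge 10/181 + 29/181 → 39/181
merge 31/181 + 39/181 → 70/181
merge 55/181 + 56/181 → 111/181
merge 70/181 + 111/181 → 1
L = 39/181 + 70/181 + 111/181 + 1 = 401/181 ≈ 2.215 bits/symbol.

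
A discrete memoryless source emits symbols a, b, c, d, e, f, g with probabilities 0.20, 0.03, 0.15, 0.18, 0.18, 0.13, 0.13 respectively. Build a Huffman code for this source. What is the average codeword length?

2.78 bits/symbol

Repeatedly combine the two least-probable nodes; the expected code length is the sum of the merged weights.
merge 3/100 + 13/100 → 4/25
merge 13/100 + 3/20 → 7/25
merge 4/25 + 9/50 → 17/50
merge 9/50 + 1/5 → 19/50
merge 7/25 + 17/50 → 31/50
merge 19/50 + 31/50 → 1
L = 4/25 + 7/25 + 17/50 + 19/50 + 31/50 + 1 = 139/50 = 2.78 bits/symbol.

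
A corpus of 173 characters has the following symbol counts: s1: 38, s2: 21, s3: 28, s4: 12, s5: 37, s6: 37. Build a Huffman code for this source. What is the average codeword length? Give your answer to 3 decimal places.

2.543 bits/symbol

Probabilities are the counts divided by 173.
Repeatedly combine the two least-probable nodes; the expected code length is the sum of the merged weights.
merge 12/173 + 21/173 → 33/173
merge 28/173 + 33/173 → 61/173
merge 37/173 + 37/173 → 74/173
merge 38/173 + 61/173 → 99/173
merge 74/173 + 99/173 → 1
L = 33/173 + 61/173 + 74/173 + 99/173 + 1 = 440/173 ≈ 2.543 bits/symbol.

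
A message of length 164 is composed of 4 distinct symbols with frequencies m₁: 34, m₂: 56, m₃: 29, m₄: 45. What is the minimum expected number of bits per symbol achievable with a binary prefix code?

Probabilities are the counts divided by 164.
Repeatedly combine the two least-probable nodes; the expected code length is the sum of the merged weights.
merge 29/164 + 17/82 → 63/164
merge 45/164 + 14/41 → 101/164
merge 63/164 + 101/164 → 1
L = 63/164 + 101/164 + 1 = 2 bits/symbol.

2 bits/symbol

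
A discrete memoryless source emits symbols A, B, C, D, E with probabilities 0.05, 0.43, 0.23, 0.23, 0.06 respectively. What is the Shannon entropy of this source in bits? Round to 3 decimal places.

1.959 bits

H = −Σ pᵢ log₂ pᵢ.
−0.05·log₂(0.05) = 0.2161
−0.43·log₂(0.43) = 0.5236
−0.23·log₂(0.23) = 0.4877
−0.23·log₂(0.23) = 0.4877
−0.06·log₂(0.06) = 0.2435
Sum ≈ 1.9585 → 1.959 bits.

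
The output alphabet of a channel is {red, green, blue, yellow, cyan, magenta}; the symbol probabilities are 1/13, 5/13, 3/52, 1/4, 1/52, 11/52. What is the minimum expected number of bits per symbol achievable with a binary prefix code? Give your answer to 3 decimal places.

2.212 bits/symbol

Repeatedly combine the two least-probable nodes; the expected code length is the sum of the merged weights.
merge 1/52 + 3/52 → 1/13
merge 1/13 + 1/13 → 2/13
merge 2/13 + 11/52 → 19/52
merge 1/4 + 19/52 → 8/13
merge 5/13 + 8/13 → 1
L = 1/13 + 2/13 + 19/52 + 8/13 + 1 = 115/52 ≈ 2.212 bits/symbol.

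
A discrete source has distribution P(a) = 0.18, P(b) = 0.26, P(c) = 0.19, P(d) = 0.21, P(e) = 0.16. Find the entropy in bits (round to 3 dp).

2.302 bits

H = −Σ pᵢ log₂ pᵢ.
−0.18·log₂(0.18) = 0.4453
−0.26·log₂(0.26) = 0.5053
−0.19·log₂(0.19) = 0.4552
−0.21·log₂(0.21) = 0.4728
−0.16·log₂(0.16) = 0.4230
Sum ≈ 2.3017 → 2.302 bits.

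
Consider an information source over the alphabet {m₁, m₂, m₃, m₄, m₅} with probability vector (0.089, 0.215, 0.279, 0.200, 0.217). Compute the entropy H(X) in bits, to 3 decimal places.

H = −Σ pᵢ log₂ pᵢ.
−0.089·log₂(0.089) = 0.3106
−0.215·log₂(0.215) = 0.4768
−0.279·log₂(0.279) = 0.5138
−0.200·log₂(0.200) = 0.4644
−0.217·log₂(0.217) = 0.4783
Sum ≈ 2.2439 → 2.244 bits.

2.244 bits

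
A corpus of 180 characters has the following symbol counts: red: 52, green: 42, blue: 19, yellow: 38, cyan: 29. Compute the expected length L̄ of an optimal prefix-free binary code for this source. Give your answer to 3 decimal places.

Probabilities are the counts divided by 180.
Repeatedly combine the two least-probable nodes; the expected code length is the sum of the merged weights.
merge 19/180 + 29/180 → 4/15
merge 19/90 + 7/30 → 4/9
merge 4/15 + 13/45 → 5/9
merge 4/9 + 5/9 → 1
L = 4/15 + 4/9 + 5/9 + 1 = 34/15 ≈ 2.267 bits/symbol.

2.267 bits/symbol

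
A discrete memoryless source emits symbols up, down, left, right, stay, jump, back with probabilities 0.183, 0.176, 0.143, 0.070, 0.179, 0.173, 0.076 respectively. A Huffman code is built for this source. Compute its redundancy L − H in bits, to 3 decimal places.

Entropy H = −Σ p log₂ p ≈ 2.7240 bits.
Huffman merges: 7/100+19/250→73/500; 143/1000+73/500→289/1000; 173/1000+22/125→349/1000; 179/1000+183/1000→181/500; 289/1000+349/1000→319/500; 181/500+319/500→1. L = 348/125 ≈ 2.7840.
L − H = 2.7840 − 2.7240 = 0.060 bits.

0.060 bits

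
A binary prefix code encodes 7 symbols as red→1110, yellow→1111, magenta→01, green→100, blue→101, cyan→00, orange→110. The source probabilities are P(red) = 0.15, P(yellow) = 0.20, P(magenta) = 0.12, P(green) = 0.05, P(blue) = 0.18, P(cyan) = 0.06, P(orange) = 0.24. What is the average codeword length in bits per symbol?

3.17 bits/symbol

L̄ = Σ pᵢ·ℓᵢ = 0.15·4 + 0.20·4 + 0.12·2 + 0.05·3 + 0.18·3 + 0.06·2 + 0.24·3 = 3.17 bits/symbol.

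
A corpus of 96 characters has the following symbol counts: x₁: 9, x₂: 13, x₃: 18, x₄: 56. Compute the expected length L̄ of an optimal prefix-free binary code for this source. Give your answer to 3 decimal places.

Probabilities are the counts divided by 96.
Repeatedly combine the two least-probable nodes; the expected code length is the sum of the merged weights.
merge 3/32 + 13/96 → 11/48
merge 3/16 + 11/48 → 5/12
merge 5/12 + 7/12 → 1
L = 11/48 + 5/12 + 1 = 79/48 ≈ 1.646 bits/symbol.

1.646 bits/symbol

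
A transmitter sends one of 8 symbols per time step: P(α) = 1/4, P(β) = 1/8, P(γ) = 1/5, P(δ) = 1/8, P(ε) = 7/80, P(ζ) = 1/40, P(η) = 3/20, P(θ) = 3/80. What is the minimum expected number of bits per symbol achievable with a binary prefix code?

Repeatedly combine the two least-probable nodes; the expected code length is the sum of the merged weights.
merge 1/40 + 3/80 → 1/16
merge 1/16 + 7/80 → 3/20
merge 1/8 + 1/8 → 1/4
merge 3/20 + 3/20 → 3/10
merge 1/5 + 1/4 → 9/20
merge 1/4 + 3/10 → 11/20
merge 9/20 + 11/20 → 1
L = 1/16 + 3/20 + 1/4 + 3/10 + 9/20 + 11/20 + 1 = 221/80 = 2.7625 bits/symbol.

2.7625 bits/symbol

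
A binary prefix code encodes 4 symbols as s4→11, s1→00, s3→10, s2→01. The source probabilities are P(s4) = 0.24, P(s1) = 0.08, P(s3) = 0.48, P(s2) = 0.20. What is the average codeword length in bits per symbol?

2 bits/symbol

L̄ = Σ pᵢ·ℓᵢ = 0.24·2 + 0.08·2 + 0.48·2 + 0.20·2 = 2 bits/symbol.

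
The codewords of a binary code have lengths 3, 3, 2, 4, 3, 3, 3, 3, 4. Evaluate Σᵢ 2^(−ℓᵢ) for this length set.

With common denominator 2^4 = 16: Σ 2^(−ℓᵢ) = 2/16 + 2/16 + 4/16 + 1/16 + 2/16 + 2/16 + 2/16 + 2/16 + 1/16 = 18/16 = 1.125.

1.125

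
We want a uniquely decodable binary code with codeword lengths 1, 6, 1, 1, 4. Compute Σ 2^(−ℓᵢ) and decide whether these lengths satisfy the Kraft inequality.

1.578125; no

With common denominator 2^6 = 64: Σ 2^(−ℓᵢ) = 32/64 + 1/64 + 32/64 + 32/64 + 4/64 = 101/64 = 1.578125.
Kraft's inequality requires Σ ≤ 1; here Σ = 1.578125 > 1, so no such prefix code exists.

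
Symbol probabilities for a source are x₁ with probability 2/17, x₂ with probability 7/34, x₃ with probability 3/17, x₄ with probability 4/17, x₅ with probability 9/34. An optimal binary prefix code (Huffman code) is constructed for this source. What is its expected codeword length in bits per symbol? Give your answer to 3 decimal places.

Repeatedly combine the two least-probable nodes; the expected code length is the sum of the merged weights.
merge 2/17 + 3/17 → 5/17
merge 7/34 + 4/17 → 15/34
merge 9/34 + 5/17 → 19/34
merge 15/34 + 19/34 → 1
L = 5/17 + 15/34 + 19/34 + 1 = 39/17 ≈ 2.294 bits/symbol.

2.294 bits/symbol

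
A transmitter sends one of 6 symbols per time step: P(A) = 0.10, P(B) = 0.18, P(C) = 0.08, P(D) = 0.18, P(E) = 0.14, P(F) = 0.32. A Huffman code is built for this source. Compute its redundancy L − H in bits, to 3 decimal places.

0.063 bits

Entropy H = −Σ p log₂ p ≈ 2.4375 bits.
Huffman merges: 2/25+1/10→9/50; 7/50+9/50→8/25; 9/50+9/50→9/25; 8/25+8/25→16/25; 9/25+16/25→1. L = 5/2 ≈ 2.5000.
L − H = 2.5000 − 2.4375 = 0.063 bits.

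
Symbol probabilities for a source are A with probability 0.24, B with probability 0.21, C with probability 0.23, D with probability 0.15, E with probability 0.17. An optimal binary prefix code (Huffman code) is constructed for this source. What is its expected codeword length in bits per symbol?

2.32 bits/symbol

Repeatedly combine the two least-probable nodes; the expected code length is the sum of the merged weights.
merge 3/20 + 17/100 → 8/25
merge 21/100 + 23/100 → 11/25
merge 6/25 + 8/25 → 14/25
merge 11/25 + 14/25 → 1
L = 8/25 + 11/25 + 14/25 + 1 = 58/25 = 2.32 bits/symbol.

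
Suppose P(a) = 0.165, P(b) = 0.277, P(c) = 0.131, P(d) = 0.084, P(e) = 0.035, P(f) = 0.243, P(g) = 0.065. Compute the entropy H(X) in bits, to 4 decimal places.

H = −Σ pᵢ log₂ pᵢ.
−0.165·log₂(0.165) = 0.4289
−0.277·log₂(0.277) = 0.5130
−0.131·log₂(0.131) = 0.3841
−0.084·log₂(0.084) = 0.3002
−0.035·log₂(0.035) = 0.1693
−0.243·log₂(0.243) = 0.4960
−0.065·log₂(0.065) = 0.2563
Sum ≈ 2.5478 → 2.5478 bits.

2.5478 bits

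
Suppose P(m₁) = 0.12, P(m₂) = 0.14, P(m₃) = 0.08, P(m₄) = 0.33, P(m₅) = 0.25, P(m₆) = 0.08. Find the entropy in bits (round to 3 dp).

H = −Σ pᵢ log₂ pᵢ.
−0.12·log₂(0.12) = 0.3671
−0.14·log₂(0.14) = 0.3971
−0.08·log₂(0.08) = 0.2915
−0.33·log₂(0.33) = 0.5278
−0.25·log₂(0.25) = 0.5000
−0.08·log₂(0.08) = 0.2915
Sum ≈ 2.3750 → 2.375 bits.

2.375 bits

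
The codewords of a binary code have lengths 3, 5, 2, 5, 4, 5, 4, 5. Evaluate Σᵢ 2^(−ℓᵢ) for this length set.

With common denominator 2^5 = 32: Σ 2^(−ℓᵢ) = 4/32 + 1/32 + 8/32 + 1/32 + 2/32 + 1/32 + 2/32 + 1/32 = 20/32 = 0.625.

0.625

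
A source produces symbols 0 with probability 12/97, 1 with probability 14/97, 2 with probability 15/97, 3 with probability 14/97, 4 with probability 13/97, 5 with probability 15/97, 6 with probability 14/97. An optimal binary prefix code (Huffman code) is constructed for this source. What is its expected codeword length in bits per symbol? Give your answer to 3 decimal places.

2.845 bits/symbol

Repeatedly combine the two least-probable nodes; the expected code length is the sum of the merged weights.
merge 12/97 + 13/97 → 25/97
merge 14/97 + 14/97 → 28/97
merge 14/97 + 15/97 → 29/97
merge 15/97 + 25/97 → 40/97
merge 28/97 + 29/97 → 57/97
merge 40/97 + 57/97 → 1
L = 25/97 + 28/97 + 29/97 + 40/97 + 57/97 + 1 = 276/97 ≈ 2.845 bits/symbol.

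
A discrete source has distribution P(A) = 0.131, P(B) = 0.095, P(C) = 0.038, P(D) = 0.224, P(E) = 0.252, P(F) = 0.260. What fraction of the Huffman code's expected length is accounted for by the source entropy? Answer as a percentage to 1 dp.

99.1%

Entropy H = −Σ p log₂ p ≈ 2.3759 bits.
Huffman merges: 19/500+19/200→133/1000; 131/1000+133/1000→33/125; 28/125+63/250→119/250; 13/50+33/125→131/250; 119/250+131/250→1. L = 2397/1000 ≈ 2.3970.
Efficiency = H/L = 2.3759/2.3970 = 99.1%.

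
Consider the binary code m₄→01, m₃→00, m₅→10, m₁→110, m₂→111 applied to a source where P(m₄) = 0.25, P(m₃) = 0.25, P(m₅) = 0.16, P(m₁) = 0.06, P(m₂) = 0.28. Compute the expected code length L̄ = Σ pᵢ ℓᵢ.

2.34 bits/symbol

L̄ = Σ pᵢ·ℓᵢ = 0.25·2 + 0.25·2 + 0.16·2 + 0.06·3 + 0.28·3 = 2.34 bits/symbol.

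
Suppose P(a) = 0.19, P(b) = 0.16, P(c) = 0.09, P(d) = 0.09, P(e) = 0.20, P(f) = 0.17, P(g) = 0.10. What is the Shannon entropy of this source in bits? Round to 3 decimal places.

H = −Σ pᵢ log₂ pᵢ.
−0.19·log₂(0.19) = 0.4552
−0.16·log₂(0.16) = 0.4230
−0.09·log₂(0.09) = 0.3127
−0.09·log₂(0.09) = 0.3127
−0.20·log₂(0.20) = 0.4644
−0.17·log₂(0.17) = 0.4346
−0.10·log₂(0.10) = 0.3322
Sum ≈ 2.7347 → 2.735 bits.

2.735 bits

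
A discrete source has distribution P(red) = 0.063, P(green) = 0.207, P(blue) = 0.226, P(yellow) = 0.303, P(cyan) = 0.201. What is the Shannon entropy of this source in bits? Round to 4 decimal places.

H = −Σ pᵢ log₂ pᵢ.
−0.063·log₂(0.063) = 0.2513
−0.207·log₂(0.207) = 0.4704
−0.226·log₂(0.226) = 0.4849
−0.303·log₂(0.303) = 0.5220
−0.201·log₂(0.201) = 0.4653
Sum ≈ 2.1938 → 2.1938 bits.

2.1938 bits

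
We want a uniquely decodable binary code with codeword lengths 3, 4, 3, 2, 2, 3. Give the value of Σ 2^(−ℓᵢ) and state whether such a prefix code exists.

With common denominator 2^4 = 16: Σ 2^(−ℓᵢ) = 2/16 + 1/16 + 2/16 + 4/16 + 4/16 + 2/16 = 15/16 = 0.9375.
Kraft's inequality requires Σ ≤ 1; here Σ = 0.9375 ≤ 1, so such a prefix code exists.

0.9375; yes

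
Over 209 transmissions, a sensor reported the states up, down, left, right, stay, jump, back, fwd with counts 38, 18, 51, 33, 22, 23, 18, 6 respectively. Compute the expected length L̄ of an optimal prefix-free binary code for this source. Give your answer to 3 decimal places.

2.871 bits/symbol

Probabilities are the counts divided by 209.
Repeatedly combine the two least-probable nodes; the expected code length is the sum of the merged weights.
merge 6/209 + 18/209 → 24/209
merge 18/209 + 2/19 → 40/209
merge 23/209 + 24/209 → 47/209
merge 3/19 + 2/11 → 71/209
merge 40/209 + 47/209 → 87/209
merge 51/209 + 71/209 → 122/209
merge 87/209 + 122/209 → 1
L = 24/209 + 40/209 + 47/209 + 71/209 + 87/209 + 122/209 + 1 = 600/209 ≈ 2.871 bits/symbol.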